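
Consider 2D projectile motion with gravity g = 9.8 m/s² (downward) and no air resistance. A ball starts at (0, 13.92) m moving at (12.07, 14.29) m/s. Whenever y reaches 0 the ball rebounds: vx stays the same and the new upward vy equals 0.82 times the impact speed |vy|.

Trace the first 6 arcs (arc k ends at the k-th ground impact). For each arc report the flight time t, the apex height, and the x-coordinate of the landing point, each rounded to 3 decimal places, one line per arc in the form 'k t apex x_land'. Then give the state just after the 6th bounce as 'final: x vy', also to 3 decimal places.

1 3.687 24.339 44.500
2 3.655 16.365 88.617
3 2.997 11.004 124.792
4 2.458 7.399 154.456
5 2.015 4.975 178.781
6 1.653 3.345 198.727
final: 198.727 6.640

Arc 1: start y=13.920, vy=14.290 → t=3.687, apex=24.339, x_land=44.500, impact vy=-21.841
  bounce: vy ← 0.82·21.841 = 17.910
Arc 2: start y=0.000, vy=17.910 → t=3.655, apex=16.365, x_land=88.617, impact vy=-17.910
  bounce: vy ← 0.82·17.910 = 14.686
Arc 3: start y=0.000, vy=14.686 → t=2.997, apex=11.004, x_land=124.792, impact vy=-14.686
  bounce: vy ← 0.82·14.686 = 12.043
Arc 4: start y=0.000, vy=12.043 → t=2.458, apex=7.399, x_land=154.456, impact vy=-12.043
  bounce: vy ← 0.82·12.043 = 9.875
Arc 5: start y=0.000, vy=9.875 → t=2.015, apex=4.975, x_land=178.781, impact vy=-9.875
  bounce: vy ← 0.82·9.875 = 8.097
Arc 6: start y=0.000, vy=8.097 → t=1.653, apex=3.345, x_land=198.727, impact vy=-8.097
  bounce: vy ← 0.82·8.097 = 6.640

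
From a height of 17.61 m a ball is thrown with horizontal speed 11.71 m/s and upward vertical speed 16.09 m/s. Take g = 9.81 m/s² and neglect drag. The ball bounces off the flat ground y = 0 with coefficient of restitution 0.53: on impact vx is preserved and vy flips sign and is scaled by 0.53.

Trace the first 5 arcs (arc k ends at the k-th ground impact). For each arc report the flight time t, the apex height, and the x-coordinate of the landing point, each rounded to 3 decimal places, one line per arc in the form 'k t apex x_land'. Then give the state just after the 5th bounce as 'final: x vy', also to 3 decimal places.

Arc 1: start y=17.610, vy=16.090 → t=4.146, apex=30.805, x_land=48.552, impact vy=-24.584
  bounce: vy ← 0.53·24.584 = 13.030
Arc 2: start y=0.000, vy=13.030 → t=2.656, apex=8.653, x_land=79.659, impact vy=-13.030
  bounce: vy ← 0.53·13.030 = 6.906
Arc 3: start y=0.000, vy=6.906 → t=1.408, apex=2.431, x_land=96.146, impact vy=-6.906
  bounce: vy ← 0.53·6.906 = 3.660
Arc 4: start y=0.000, vy=3.660 → t=0.746, apex=0.683, x_land=104.884, impact vy=-3.660
  bounce: vy ← 0.53·3.660 = 1.940
Arc 5: start y=0.000, vy=1.940 → t=0.395, apex=0.192, x_land=109.515, impact vy=-1.940
  bounce: vy ← 0.53·1.940 = 1.028

1 4.146 30.805 48.552
2 2.656 8.653 79.659
3 1.408 2.431 96.146
4 0.746 0.683 104.884
5 0.395 0.192 109.515
final: 109.515 1.028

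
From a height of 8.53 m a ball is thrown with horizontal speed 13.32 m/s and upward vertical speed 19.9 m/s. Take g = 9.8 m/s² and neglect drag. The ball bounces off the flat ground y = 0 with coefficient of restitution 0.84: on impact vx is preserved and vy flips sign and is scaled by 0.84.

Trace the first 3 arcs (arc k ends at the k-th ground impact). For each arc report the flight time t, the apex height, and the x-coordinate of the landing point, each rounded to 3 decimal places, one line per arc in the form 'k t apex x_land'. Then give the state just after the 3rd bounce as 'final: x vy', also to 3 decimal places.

1 4.452 28.735 59.304
2 4.068 20.275 113.493
3 3.417 14.306 159.013
final: 159.013 14.066

Arc 1: start y=8.530, vy=19.900 → t=4.452, apex=28.735, x_land=59.304, impact vy=-23.732
  bounce: vy ← 0.84·23.732 = 19.935
Arc 2: start y=0.000, vy=19.935 → t=4.068, apex=20.275, x_land=113.493, impact vy=-19.935
  bounce: vy ← 0.84·19.935 = 16.745
Arc 3: start y=0.000, vy=16.745 → t=3.417, apex=14.306, x_land=159.013, impact vy=-16.745
  bounce: vy ← 0.84·16.745 = 14.066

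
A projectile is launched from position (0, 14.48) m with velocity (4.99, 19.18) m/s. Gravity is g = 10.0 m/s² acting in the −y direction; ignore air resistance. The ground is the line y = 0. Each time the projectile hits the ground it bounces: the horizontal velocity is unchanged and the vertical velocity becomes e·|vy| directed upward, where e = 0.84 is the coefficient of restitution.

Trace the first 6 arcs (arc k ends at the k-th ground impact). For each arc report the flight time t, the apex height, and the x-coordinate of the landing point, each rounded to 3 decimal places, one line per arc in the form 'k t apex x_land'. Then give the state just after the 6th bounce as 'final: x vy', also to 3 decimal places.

Arc 1: start y=14.480, vy=19.180 → t=4.482, apex=32.874, x_land=22.366, impact vy=-25.641
  bounce: vy ← 0.84·25.641 = 21.539
Arc 2: start y=0.000, vy=21.539 → t=4.308, apex=23.196, x_land=43.861, impact vy=-21.539
  bounce: vy ← 0.84·21.539 = 18.092
Arc 3: start y=0.000, vy=18.092 → t=3.618, apex=16.367, x_land=61.918, impact vy=-18.092
  bounce: vy ← 0.84·18.092 = 15.198
Arc 4: start y=0.000, vy=15.198 → t=3.040, apex=11.548, x_land=77.085, impact vy=-15.198
  bounce: vy ← 0.84·15.198 = 12.766
Arc 5: start y=0.000, vy=12.766 → t=2.553, apex=8.149, x_land=89.825, impact vy=-12.766
  bounce: vy ← 0.84·12.766 = 10.723
Arc 6: start y=0.000, vy=10.723 → t=2.145, apex=5.750, x_land=100.527, impact vy=-10.723
  bounce: vy ← 0.84·10.723 = 9.008

1 4.482 32.874 22.366
2 4.308 23.196 43.861
3 3.618 16.367 61.918
4 3.040 11.548 77.085
5 2.553 8.149 89.825
6 2.145 5.750 100.527
final: 100.527 9.008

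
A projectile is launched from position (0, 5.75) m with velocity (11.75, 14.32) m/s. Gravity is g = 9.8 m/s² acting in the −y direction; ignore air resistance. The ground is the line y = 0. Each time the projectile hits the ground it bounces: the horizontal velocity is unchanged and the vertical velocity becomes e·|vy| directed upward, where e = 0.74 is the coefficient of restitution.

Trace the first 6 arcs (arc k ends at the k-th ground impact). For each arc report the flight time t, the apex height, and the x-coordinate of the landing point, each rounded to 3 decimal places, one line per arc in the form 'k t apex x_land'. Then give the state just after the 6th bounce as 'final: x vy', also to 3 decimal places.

1 3.280 16.212 38.542
2 2.692 8.878 70.174
3 1.992 4.862 93.582
4 1.474 2.662 110.903
5 1.091 1.458 123.721
6 0.807 0.798 133.207
final: 133.207 2.927

Arc 1: start y=5.750, vy=14.320 → t=3.280, apex=16.212, x_land=38.542, impact vy=-17.826
  bounce: vy ← 0.74·17.826 = 13.191
Arc 2: start y=0.000, vy=13.191 → t=2.692, apex=8.878, x_land=70.174, impact vy=-13.191
  bounce: vy ← 0.74·13.191 = 9.761
Arc 3: start y=0.000, vy=9.761 → t=1.992, apex=4.862, x_land=93.582, impact vy=-9.761
  bounce: vy ← 0.74·9.761 = 7.223
Arc 4: start y=0.000, vy=7.223 → t=1.474, apex=2.662, x_land=110.903, impact vy=-7.223
  bounce: vy ← 0.74·7.223 = 5.345
Arc 5: start y=0.000, vy=5.345 → t=1.091, apex=1.458, x_land=123.721, impact vy=-5.345
  bounce: vy ← 0.74·5.345 = 3.956
Arc 6: start y=0.000, vy=3.956 → t=0.807, apex=0.798, x_land=133.207, impact vy=-3.956
  bounce: vy ← 0.74·3.956 = 2.927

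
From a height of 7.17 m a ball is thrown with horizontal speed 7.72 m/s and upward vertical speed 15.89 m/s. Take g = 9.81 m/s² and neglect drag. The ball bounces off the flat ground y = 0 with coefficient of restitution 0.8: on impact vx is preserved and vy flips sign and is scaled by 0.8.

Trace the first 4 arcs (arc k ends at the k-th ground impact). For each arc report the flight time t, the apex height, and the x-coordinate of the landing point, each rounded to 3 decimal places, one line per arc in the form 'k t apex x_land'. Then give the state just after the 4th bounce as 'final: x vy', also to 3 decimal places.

1 3.641 20.039 28.109
2 3.234 12.825 53.075
3 2.587 8.208 73.048
4 2.070 5.253 89.027
final: 89.027 8.122

Arc 1: start y=7.170, vy=15.890 → t=3.641, apex=20.039, x_land=28.109, impact vy=-19.828
  bounce: vy ← 0.8·19.828 = 15.863
Arc 2: start y=0.000, vy=15.863 → t=3.234, apex=12.825, x_land=53.075, impact vy=-15.863
  bounce: vy ← 0.8·15.863 = 12.690
Arc 3: start y=0.000, vy=12.690 → t=2.587, apex=8.208, x_land=73.048, impact vy=-12.690
  bounce: vy ← 0.8·12.690 = 10.152
Arc 4: start y=0.000, vy=10.152 → t=2.070, apex=5.253, x_land=89.027, impact vy=-10.152
  bounce: vy ← 0.8·10.152 = 8.122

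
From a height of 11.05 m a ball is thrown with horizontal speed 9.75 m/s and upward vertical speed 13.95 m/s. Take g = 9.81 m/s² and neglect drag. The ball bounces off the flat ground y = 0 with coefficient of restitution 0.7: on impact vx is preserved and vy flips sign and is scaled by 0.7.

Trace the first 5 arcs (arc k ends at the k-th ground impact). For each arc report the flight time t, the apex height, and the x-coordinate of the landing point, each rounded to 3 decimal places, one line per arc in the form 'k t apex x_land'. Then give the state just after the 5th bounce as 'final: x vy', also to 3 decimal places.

Arc 1: start y=11.050, vy=13.950 → t=3.490, apex=20.969, x_land=34.024, impact vy=-20.283
  bounce: vy ← 0.7·20.283 = 14.198
Arc 2: start y=0.000, vy=14.198 → t=2.895, apex=10.275, x_land=62.246, impact vy=-14.198
  bounce: vy ← 0.7·14.198 = 9.939
Arc 3: start y=0.000, vy=9.939 → t=2.026, apex=5.035, x_land=82.002, impact vy=-9.939
  bounce: vy ← 0.7·9.939 = 6.957
Arc 4: start y=0.000, vy=6.957 → t=1.418, apex=2.467, x_land=95.831, impact vy=-6.957
  bounce: vy ← 0.7·6.957 = 4.870
Arc 5: start y=0.000, vy=4.870 → t=0.993, apex=1.209, x_land=105.512, impact vy=-4.870
  bounce: vy ← 0.7·4.870 = 3.409

1 3.490 20.969 34.024
2 2.895 10.275 62.246
3 2.026 5.035 82.002
4 1.418 2.467 95.831
5 0.993 1.209 105.512
final: 105.512 3.409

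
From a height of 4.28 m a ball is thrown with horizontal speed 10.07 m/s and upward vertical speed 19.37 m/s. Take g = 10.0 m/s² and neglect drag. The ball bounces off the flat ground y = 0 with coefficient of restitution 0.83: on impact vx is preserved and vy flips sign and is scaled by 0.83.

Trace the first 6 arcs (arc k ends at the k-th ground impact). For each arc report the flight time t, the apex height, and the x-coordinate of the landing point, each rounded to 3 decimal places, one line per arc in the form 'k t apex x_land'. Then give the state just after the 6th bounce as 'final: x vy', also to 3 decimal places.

1 4.084 23.040 41.122
2 3.563 15.872 77.005
3 2.958 10.934 106.788
4 2.455 7.533 131.508
5 2.037 5.189 152.026
6 1.691 3.575 169.056
final: 169.056 7.018

Arc 1: start y=4.280, vy=19.370 → t=4.084, apex=23.040, x_land=41.122, impact vy=-21.466
  bounce: vy ← 0.83·21.466 = 17.817
Arc 2: start y=0.000, vy=17.817 → t=3.563, apex=15.872, x_land=77.005, impact vy=-17.817
  bounce: vy ← 0.83·17.817 = 14.788
Arc 3: start y=0.000, vy=14.788 → t=2.958, apex=10.934, x_land=106.788, impact vy=-14.788
  bounce: vy ← 0.83·14.788 = 12.274
Arc 4: start y=0.000, vy=12.274 → t=2.455, apex=7.533, x_land=131.508, impact vy=-12.274
  bounce: vy ← 0.83·12.274 = 10.187
Arc 5: start y=0.000, vy=10.187 → t=2.037, apex=5.189, x_land=152.026, impact vy=-10.187
  bounce: vy ← 0.83·10.187 = 8.456
Arc 6: start y=0.000, vy=8.456 → t=1.691, apex=3.575, x_land=169.056, impact vy=-8.456
  bounce: vy ← 0.83·8.456 = 7.018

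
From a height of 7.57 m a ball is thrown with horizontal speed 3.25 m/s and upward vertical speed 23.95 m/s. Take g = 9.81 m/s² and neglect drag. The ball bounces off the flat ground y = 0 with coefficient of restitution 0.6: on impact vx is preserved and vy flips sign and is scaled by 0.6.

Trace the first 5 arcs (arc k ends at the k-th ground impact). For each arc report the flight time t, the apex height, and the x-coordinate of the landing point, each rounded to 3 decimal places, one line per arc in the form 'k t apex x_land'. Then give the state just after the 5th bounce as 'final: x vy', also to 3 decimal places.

1 5.181 36.806 16.837
2 3.287 13.250 27.520
3 1.972 4.770 33.930
4 1.183 1.717 37.776
5 0.710 0.618 40.084
final: 40.084 2.090

Arc 1: start y=7.570, vy=23.950 → t=5.181, apex=36.806, x_land=16.837, impact vy=-26.872
  bounce: vy ← 0.6·26.872 = 16.123
Arc 2: start y=0.000, vy=16.123 → t=3.287, apex=13.250, x_land=27.520, impact vy=-16.123
  bounce: vy ← 0.6·16.123 = 9.674
Arc 3: start y=0.000, vy=9.674 → t=1.972, apex=4.770, x_land=33.930, impact vy=-9.674
  bounce: vy ← 0.6·9.674 = 5.804
Arc 4: start y=0.000, vy=5.804 → t=1.183, apex=1.717, x_land=37.776, impact vy=-5.804
  bounce: vy ← 0.6·5.804 = 3.483
Arc 5: start y=0.000, vy=3.483 → t=0.710, apex=0.618, x_land=40.084, impact vy=-3.483
  bounce: vy ← 0.6·3.483 = 2.090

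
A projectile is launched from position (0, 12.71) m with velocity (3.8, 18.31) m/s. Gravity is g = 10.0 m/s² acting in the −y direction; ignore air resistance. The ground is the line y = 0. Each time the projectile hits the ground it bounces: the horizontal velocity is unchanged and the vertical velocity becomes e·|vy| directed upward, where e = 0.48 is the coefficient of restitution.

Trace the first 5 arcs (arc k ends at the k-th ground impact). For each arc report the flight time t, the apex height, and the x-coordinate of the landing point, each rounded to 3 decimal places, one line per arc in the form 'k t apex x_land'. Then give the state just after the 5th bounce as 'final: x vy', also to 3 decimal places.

Arc 1: start y=12.710, vy=18.310 → t=4.259, apex=29.473, x_land=16.184, impact vy=-24.279
  bounce: vy ← 0.48·24.279 = 11.654
Arc 2: start y=0.000, vy=11.654 → t=2.331, apex=6.791, x_land=25.041, impact vy=-11.654
  bounce: vy ← 0.48·11.654 = 5.594
Arc 3: start y=0.000, vy=5.594 → t=1.119, apex=1.565, x_land=29.292, impact vy=-5.594
  bounce: vy ← 0.48·5.594 = 2.685
Arc 4: start y=0.000, vy=2.685 → t=0.537, apex=0.360, x_land=31.333, impact vy=-2.685
  bounce: vy ← 0.48·2.685 = 1.289
Arc 5: start y=0.000, vy=1.289 → t=0.258, apex=0.083, x_land=32.312, impact vy=-1.289
  bounce: vy ← 0.48·1.289 = 0.619

1 4.259 29.473 16.184
2 2.331 6.791 25.041
3 1.119 1.565 29.292
4 0.537 0.360 31.333
5 0.258 0.083 32.312
final: 32.312 0.619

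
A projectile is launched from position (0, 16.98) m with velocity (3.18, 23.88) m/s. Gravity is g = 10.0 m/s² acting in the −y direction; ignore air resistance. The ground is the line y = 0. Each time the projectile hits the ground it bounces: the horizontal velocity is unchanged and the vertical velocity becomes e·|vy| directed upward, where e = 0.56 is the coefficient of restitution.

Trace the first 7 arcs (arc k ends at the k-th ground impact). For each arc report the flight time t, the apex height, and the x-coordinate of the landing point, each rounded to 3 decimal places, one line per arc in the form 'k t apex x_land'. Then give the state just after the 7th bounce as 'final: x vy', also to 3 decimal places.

Arc 1: start y=16.980, vy=23.880 → t=5.404, apex=45.493, x_land=17.186, impact vy=-30.164
  bounce: vy ← 0.56·30.164 = 16.892
Arc 2: start y=0.000, vy=16.892 → t=3.378, apex=14.267, x_land=27.929, impact vy=-16.892
  bounce: vy ← 0.56·16.892 = 9.459
Arc 3: start y=0.000, vy=9.459 → t=1.892, apex=4.474, x_land=33.945, impact vy=-9.459
  bounce: vy ← 0.56·9.459 = 5.297
Arc 4: start y=0.000, vy=5.297 → t=1.059, apex=1.403, x_land=37.314, impact vy=-5.297
  bounce: vy ← 0.56·5.297 = 2.966
Arc 5: start y=0.000, vy=2.966 → t=0.593, apex=0.440, x_land=39.201, impact vy=-2.966
  bounce: vy ← 0.56·2.966 = 1.661
Arc 6: start y=0.000, vy=1.661 → t=0.332, apex=0.138, x_land=40.257, impact vy=-1.661
  bounce: vy ← 0.56·1.661 = 0.930
Arc 7: start y=0.000, vy=0.930 → t=0.186, apex=0.043, x_land=40.849, impact vy=-0.930
  bounce: vy ← 0.56·0.930 = 0.521

1 5.404 45.493 17.186
2 3.378 14.267 27.929
3 1.892 4.474 33.945
4 1.059 1.403 37.314
5 0.593 0.440 39.201
6 0.332 0.138 40.257
7 0.186 0.043 40.849
final: 40.849 0.521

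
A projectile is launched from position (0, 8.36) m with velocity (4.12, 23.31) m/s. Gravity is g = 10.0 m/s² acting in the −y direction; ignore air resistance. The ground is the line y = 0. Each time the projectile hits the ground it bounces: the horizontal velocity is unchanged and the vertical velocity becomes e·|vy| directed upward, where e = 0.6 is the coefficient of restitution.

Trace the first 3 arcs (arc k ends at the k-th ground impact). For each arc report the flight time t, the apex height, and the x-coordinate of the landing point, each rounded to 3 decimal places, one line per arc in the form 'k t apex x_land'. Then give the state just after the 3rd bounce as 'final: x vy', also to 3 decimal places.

1 4.997 35.528 20.586
2 3.199 12.790 33.765
3 1.919 4.604 41.672
final: 41.672 5.758

Arc 1: start y=8.360, vy=23.310 → t=4.997, apex=35.528, x_land=20.586, impact vy=-26.656
  bounce: vy ← 0.6·26.656 = 15.994
Arc 2: start y=0.000, vy=15.994 → t=3.199, apex=12.790, x_land=33.765, impact vy=-15.994
  bounce: vy ← 0.6·15.994 = 9.596
Arc 3: start y=0.000, vy=9.596 → t=1.919, apex=4.604, x_land=41.672, impact vy=-9.596
  bounce: vy ← 0.6·9.596 = 5.758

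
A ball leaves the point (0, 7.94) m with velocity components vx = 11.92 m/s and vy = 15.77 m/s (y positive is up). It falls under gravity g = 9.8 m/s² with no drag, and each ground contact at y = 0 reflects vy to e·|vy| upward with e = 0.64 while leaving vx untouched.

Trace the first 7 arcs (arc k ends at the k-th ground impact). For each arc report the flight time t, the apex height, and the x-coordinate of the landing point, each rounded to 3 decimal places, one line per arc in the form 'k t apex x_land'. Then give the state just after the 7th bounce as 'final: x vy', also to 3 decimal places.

Arc 1: start y=7.940, vy=15.770 → t=3.661, apex=20.628, x_land=43.639, impact vy=-20.108
  bounce: vy ← 0.64·20.108 = 12.869
Arc 2: start y=0.000, vy=12.869 → t=2.626, apex=8.449, x_land=74.944, impact vy=-12.869
  bounce: vy ← 0.64·12.869 = 8.236
Arc 3: start y=0.000, vy=8.236 → t=1.681, apex=3.461, x_land=94.980, impact vy=-8.236
  bounce: vy ← 0.64·8.236 = 5.271
Arc 4: start y=0.000, vy=5.271 → t=1.076, apex=1.418, x_land=107.803, impact vy=-5.271
  bounce: vy ← 0.64·5.271 = 3.374
Arc 5: start y=0.000, vy=3.374 → t=0.688, apex=0.581, x_land=116.009, impact vy=-3.374
  bounce: vy ← 0.64·3.374 = 2.159
Arc 6: start y=0.000, vy=2.159 → t=0.441, apex=0.238, x_land=121.261, impact vy=-2.159
  bounce: vy ← 0.64·2.159 = 1.382
Arc 7: start y=0.000, vy=1.382 → t=0.282, apex=0.097, x_land=124.623, impact vy=-1.382
  bounce: vy ← 0.64·1.382 = 0.884

1 3.661 20.628 43.639
2 2.626 8.449 74.944
3 1.681 3.461 94.980
4 1.076 1.418 107.803
5 0.688 0.581 116.009
6 0.441 0.238 121.261
7 0.282 0.097 124.623
final: 124.623 0.884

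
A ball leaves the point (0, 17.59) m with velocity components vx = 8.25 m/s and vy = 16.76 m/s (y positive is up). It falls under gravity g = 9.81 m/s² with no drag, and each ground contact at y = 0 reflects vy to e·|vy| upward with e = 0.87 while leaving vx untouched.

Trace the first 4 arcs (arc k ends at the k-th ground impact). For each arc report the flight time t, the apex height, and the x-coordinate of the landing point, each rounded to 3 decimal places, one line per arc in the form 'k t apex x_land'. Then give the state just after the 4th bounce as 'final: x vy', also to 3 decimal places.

Arc 1: start y=17.590, vy=16.760 → t=4.259, apex=31.907, x_land=35.136, impact vy=-25.020
  bounce: vy ← 0.87·25.020 = 21.768
Arc 2: start y=0.000, vy=21.768 → t=4.438, apex=24.150, x_land=71.749, impact vy=-21.768
  bounce: vy ← 0.87·21.768 = 18.938
Arc 3: start y=0.000, vy=18.938 → t=3.861, apex=18.279, x_land=103.601, impact vy=-18.938
  bounce: vy ← 0.87·18.938 = 16.476
Arc 4: start y=0.000, vy=16.476 → t=3.359, apex=13.836, x_land=131.313, impact vy=-16.476
  bounce: vy ← 0.87·16.476 = 14.334

1 4.259 31.907 35.136
2 4.438 24.150 71.749
3 3.861 18.279 103.601
4 3.359 13.836 131.313
final: 131.313 14.334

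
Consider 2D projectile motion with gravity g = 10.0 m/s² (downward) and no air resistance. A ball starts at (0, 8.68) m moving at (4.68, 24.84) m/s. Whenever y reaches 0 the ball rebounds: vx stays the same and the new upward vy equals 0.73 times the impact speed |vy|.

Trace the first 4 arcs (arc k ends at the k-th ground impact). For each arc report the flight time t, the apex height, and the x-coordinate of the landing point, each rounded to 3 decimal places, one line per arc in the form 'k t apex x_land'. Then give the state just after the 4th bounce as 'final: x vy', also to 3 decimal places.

1 5.296 39.531 24.784
2 4.105 21.066 43.997
3 2.997 11.226 58.022
4 2.188 5.982 68.260
final: 68.260 7.985

Arc 1: start y=8.680, vy=24.840 → t=5.296, apex=39.531, x_land=24.784, impact vy=-28.118
  bounce: vy ← 0.73·28.118 = 20.526
Arc 2: start y=0.000, vy=20.526 → t=4.105, apex=21.066, x_land=43.997, impact vy=-20.526
  bounce: vy ← 0.73·20.526 = 14.984
Arc 3: start y=0.000, vy=14.984 → t=2.997, apex=11.226, x_land=58.022, impact vy=-14.984
  bounce: vy ← 0.73·14.984 = 10.938
Arc 4: start y=0.000, vy=10.938 → t=2.188, apex=5.982, x_land=68.260, impact vy=-10.938
  bounce: vy ← 0.73·10.938 = 7.985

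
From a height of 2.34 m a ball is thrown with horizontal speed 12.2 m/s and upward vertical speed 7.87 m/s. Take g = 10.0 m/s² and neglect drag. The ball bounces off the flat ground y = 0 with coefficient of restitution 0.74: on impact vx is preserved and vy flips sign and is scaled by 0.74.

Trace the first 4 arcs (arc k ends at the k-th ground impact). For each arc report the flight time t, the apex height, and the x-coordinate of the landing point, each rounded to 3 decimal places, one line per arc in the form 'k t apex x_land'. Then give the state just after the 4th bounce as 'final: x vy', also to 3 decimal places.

1 1.830 5.437 22.323
2 1.543 2.977 41.151
3 1.142 1.630 55.084
4 0.845 0.893 65.395
final: 65.395 3.127

Arc 1: start y=2.340, vy=7.870 → t=1.830, apex=5.437, x_land=22.323, impact vy=-10.428
  bounce: vy ← 0.74·10.428 = 7.716
Arc 2: start y=0.000, vy=7.716 → t=1.543, apex=2.977, x_land=41.151, impact vy=-7.716
  bounce: vy ← 0.74·7.716 = 5.710
Arc 3: start y=0.000, vy=5.710 → t=1.142, apex=1.630, x_land=55.084, impact vy=-5.710
  bounce: vy ← 0.74·5.710 = 4.226
Arc 4: start y=0.000, vy=4.226 → t=0.845, apex=0.893, x_land=65.395, impact vy=-4.226
  bounce: vy ← 0.74·4.226 = 3.127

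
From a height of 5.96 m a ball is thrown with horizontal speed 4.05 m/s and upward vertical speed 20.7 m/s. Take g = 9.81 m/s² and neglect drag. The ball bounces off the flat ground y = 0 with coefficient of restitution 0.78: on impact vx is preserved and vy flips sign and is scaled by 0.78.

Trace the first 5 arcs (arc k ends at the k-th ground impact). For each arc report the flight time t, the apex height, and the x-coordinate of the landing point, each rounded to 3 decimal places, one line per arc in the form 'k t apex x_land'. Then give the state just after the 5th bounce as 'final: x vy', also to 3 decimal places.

1 4.491 27.799 18.188
2 3.714 16.913 33.229
3 2.897 10.290 44.961
4 2.260 6.260 54.112
5 1.762 3.809 61.249
final: 61.249 6.743

Arc 1: start y=5.960, vy=20.700 → t=4.491, apex=27.799, x_land=18.188, impact vy=-23.354
  bounce: vy ← 0.78·23.354 = 18.216
Arc 2: start y=0.000, vy=18.216 → t=3.714, apex=16.913, x_land=33.229, impact vy=-18.216
  bounce: vy ← 0.78·18.216 = 14.209
Arc 3: start y=0.000, vy=14.209 → t=2.897, apex=10.290, x_land=44.961, impact vy=-14.209
  bounce: vy ← 0.78·14.209 = 11.083
Arc 4: start y=0.000, vy=11.083 → t=2.260, apex=6.260, x_land=54.112, impact vy=-11.083
  bounce: vy ← 0.78·11.083 = 8.645
Arc 5: start y=0.000, vy=8.645 → t=1.762, apex=3.809, x_land=61.249, impact vy=-8.645
  bounce: vy ← 0.78·8.645 = 6.743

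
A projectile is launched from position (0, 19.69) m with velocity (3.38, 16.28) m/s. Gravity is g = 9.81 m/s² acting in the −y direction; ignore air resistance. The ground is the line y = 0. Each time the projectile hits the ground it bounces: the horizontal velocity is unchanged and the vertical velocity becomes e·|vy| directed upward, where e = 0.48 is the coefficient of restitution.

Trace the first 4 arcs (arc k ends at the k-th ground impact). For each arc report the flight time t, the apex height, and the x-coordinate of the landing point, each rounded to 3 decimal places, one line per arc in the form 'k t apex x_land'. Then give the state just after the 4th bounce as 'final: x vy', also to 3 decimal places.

1 4.261 33.199 14.403
2 2.498 7.649 22.844
3 1.199 1.762 26.896
4 0.575 0.406 28.841
final: 28.841 1.355

Arc 1: start y=19.690, vy=16.280 → t=4.261, apex=33.199, x_land=14.403, impact vy=-25.522
  bounce: vy ← 0.48·25.522 = 12.250
Arc 2: start y=0.000, vy=12.250 → t=2.498, apex=7.649, x_land=22.844, impact vy=-12.250
  bounce: vy ← 0.48·12.250 = 5.880
Arc 3: start y=0.000, vy=5.880 → t=1.199, apex=1.762, x_land=26.896, impact vy=-5.880
  bounce: vy ← 0.48·5.880 = 2.822
Arc 4: start y=0.000, vy=2.822 → t=0.575, apex=0.406, x_land=28.841, impact vy=-2.822
  bounce: vy ← 0.48·2.822 = 1.355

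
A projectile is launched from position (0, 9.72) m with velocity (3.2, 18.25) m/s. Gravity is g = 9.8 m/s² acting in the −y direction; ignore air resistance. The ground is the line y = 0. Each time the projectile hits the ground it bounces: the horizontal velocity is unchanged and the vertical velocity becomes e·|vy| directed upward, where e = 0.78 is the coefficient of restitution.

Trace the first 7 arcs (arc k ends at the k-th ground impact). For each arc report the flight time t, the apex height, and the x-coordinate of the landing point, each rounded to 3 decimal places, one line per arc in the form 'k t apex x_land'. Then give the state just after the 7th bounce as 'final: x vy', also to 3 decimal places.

Arc 1: start y=9.720, vy=18.250 → t=4.197, apex=26.713, x_land=13.431, impact vy=-22.882
  bounce: vy ← 0.78·22.882 = 17.848
Arc 2: start y=0.000, vy=17.848 → t=3.642, apex=16.252, x_land=25.086, impact vy=-17.848
  bounce: vy ← 0.78·17.848 = 13.921
Arc 3: start y=0.000, vy=13.921 → t=2.841, apex=9.888, x_land=34.178, impact vy=-13.921
  bounce: vy ← 0.78·13.921 = 10.859
Arc 4: start y=0.000, vy=10.859 → t=2.216, apex=6.016, x_land=41.269, impact vy=-10.859
  bounce: vy ← 0.78·10.859 = 8.470
Arc 5: start y=0.000, vy=8.470 → t=1.729, apex=3.660, x_land=46.800, impact vy=-8.470
  bounce: vy ← 0.78·8.470 = 6.606
Arc 6: start y=0.000, vy=6.606 → t=1.348, apex=2.227, x_land=51.115, impact vy=-6.606
  bounce: vy ← 0.78·6.606 = 5.153
Arc 7: start y=0.000, vy=5.153 → t=1.052, apex=1.355, x_land=54.480, impact vy=-5.153
  bounce: vy ← 0.78·5.153 = 4.019

1 4.197 26.713 13.431
2 3.642 16.252 25.086
3 2.841 9.888 34.178
4 2.216 6.016 41.269
5 1.729 3.660 46.800
6 1.348 2.227 51.115
7 1.052 1.355 54.480
final: 54.480 4.019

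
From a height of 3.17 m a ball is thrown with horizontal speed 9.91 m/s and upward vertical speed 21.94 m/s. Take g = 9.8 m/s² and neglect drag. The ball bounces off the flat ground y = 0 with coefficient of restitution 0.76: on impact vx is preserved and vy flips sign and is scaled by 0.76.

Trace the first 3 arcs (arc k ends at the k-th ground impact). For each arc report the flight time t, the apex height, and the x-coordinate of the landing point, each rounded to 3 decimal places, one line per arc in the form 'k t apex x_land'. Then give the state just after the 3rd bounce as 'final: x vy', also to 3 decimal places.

1 4.618 27.729 45.761
2 3.616 16.016 81.594
3 2.748 9.251 108.828
final: 108.828 10.234

Arc 1: start y=3.170, vy=21.940 → t=4.618, apex=27.729, x_land=45.761, impact vy=-23.313
  bounce: vy ← 0.76·23.313 = 17.718
Arc 2: start y=0.000, vy=17.718 → t=3.616, apex=16.016, x_land=81.594, impact vy=-17.718
  bounce: vy ← 0.76·17.718 = 13.466
Arc 3: start y=0.000, vy=13.466 → t=2.748, apex=9.251, x_land=108.828, impact vy=-13.466
  bounce: vy ← 0.76·13.466 = 10.234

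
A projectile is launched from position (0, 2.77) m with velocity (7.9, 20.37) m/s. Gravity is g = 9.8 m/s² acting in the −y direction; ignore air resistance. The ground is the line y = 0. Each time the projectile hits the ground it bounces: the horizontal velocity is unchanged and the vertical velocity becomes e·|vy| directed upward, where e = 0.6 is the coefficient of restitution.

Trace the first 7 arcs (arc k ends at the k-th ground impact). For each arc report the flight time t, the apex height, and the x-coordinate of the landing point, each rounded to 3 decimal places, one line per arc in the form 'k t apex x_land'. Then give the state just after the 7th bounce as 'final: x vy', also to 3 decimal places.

Arc 1: start y=2.770, vy=20.370 → t=4.289, apex=23.940, x_land=33.883, impact vy=-21.662
  bounce: vy ← 0.6·21.662 = 12.997
Arc 2: start y=0.000, vy=12.997 → t=2.652, apex=8.618, x_land=54.837, impact vy=-12.997
  bounce: vy ← 0.6·12.997 = 7.798
Arc 3: start y=0.000, vy=7.798 → t=1.591, apex=3.103, x_land=67.410, impact vy=-7.798
  bounce: vy ← 0.6·7.798 = 4.679
Arc 4: start y=0.000, vy=4.679 → t=0.955, apex=1.117, x_land=74.953, impact vy=-4.679
  bounce: vy ← 0.6·4.679 = 2.807
Arc 5: start y=0.000, vy=2.807 → t=0.573, apex=0.402, x_land=79.479, impact vy=-2.807
  bounce: vy ← 0.6·2.807 = 1.684
Arc 6: start y=0.000, vy=1.684 → t=0.344, apex=0.145, x_land=82.195, impact vy=-1.684
  bounce: vy ← 0.6·1.684 = 1.011
Arc 7: start y=0.000, vy=1.011 → t=0.206, apex=0.052, x_land=83.825, impact vy=-1.011
  bounce: vy ← 0.6·1.011 = 0.606

1 4.289 23.940 33.883
2 2.652 8.618 54.837
3 1.591 3.103 67.410
4 0.955 1.117 74.953
5 0.573 0.402 79.479
6 0.344 0.145 82.195
7 0.206 0.052 83.825
final: 83.825 0.606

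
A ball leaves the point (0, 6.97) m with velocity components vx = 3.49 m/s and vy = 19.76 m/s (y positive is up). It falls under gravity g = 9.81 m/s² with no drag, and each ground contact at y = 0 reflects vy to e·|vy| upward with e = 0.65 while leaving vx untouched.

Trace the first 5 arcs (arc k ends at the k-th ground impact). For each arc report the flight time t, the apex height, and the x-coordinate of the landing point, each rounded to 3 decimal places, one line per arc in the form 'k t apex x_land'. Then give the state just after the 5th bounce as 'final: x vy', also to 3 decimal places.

1 4.355 26.871 15.198
2 3.043 11.353 25.818
3 1.978 4.797 32.720
4 1.286 2.027 37.207
5 0.836 0.856 40.123
final: 40.123 2.664

Arc 1: start y=6.970, vy=19.760 → t=4.355, apex=26.871, x_land=15.198, impact vy=-22.961
  bounce: vy ← 0.65·22.961 = 14.925
Arc 2: start y=0.000, vy=14.925 → t=3.043, apex=11.353, x_land=25.818, impact vy=-14.925
  bounce: vy ← 0.65·14.925 = 9.701
Arc 3: start y=0.000, vy=9.701 → t=1.978, apex=4.797, x_land=32.720, impact vy=-9.701
  bounce: vy ← 0.65·9.701 = 6.306
Arc 4: start y=0.000, vy=6.306 → t=1.286, apex=2.027, x_land=37.207, impact vy=-6.306
  bounce: vy ← 0.65·6.306 = 4.099
Arc 5: start y=0.000, vy=4.099 → t=0.836, apex=0.856, x_land=40.123, impact vy=-4.099
  bounce: vy ← 0.65·4.099 = 2.664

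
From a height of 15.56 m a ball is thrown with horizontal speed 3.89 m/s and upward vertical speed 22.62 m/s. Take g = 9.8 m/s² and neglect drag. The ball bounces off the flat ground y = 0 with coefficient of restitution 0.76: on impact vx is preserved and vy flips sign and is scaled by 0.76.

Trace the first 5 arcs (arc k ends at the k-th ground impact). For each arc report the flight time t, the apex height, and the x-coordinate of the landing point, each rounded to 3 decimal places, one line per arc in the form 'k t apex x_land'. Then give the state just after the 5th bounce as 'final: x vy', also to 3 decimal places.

Arc 1: start y=15.560, vy=22.620 → t=5.224, apex=41.665, x_land=20.322, impact vy=-28.577
  bounce: vy ← 0.76·28.577 = 21.718
Arc 2: start y=0.000, vy=21.718 → t=4.432, apex=24.066, x_land=37.564, impact vy=-21.718
  bounce: vy ← 0.76·21.718 = 16.506
Arc 3: start y=0.000, vy=16.506 → t=3.369, apex=13.900, x_land=50.668, impact vy=-16.506
  bounce: vy ← 0.76·16.506 = 12.545
Arc 4: start y=0.000, vy=12.545 → t=2.560, apex=8.029, x_land=60.626, impact vy=-12.545
  bounce: vy ← 0.76·12.545 = 9.534
Arc 5: start y=0.000, vy=9.534 → t=1.946, apex=4.637, x_land=68.195, impact vy=-9.534
  bounce: vy ← 0.76·9.534 = 7.246

1 5.224 41.665 20.322
2 4.432 24.066 37.564
3 3.369 13.900 50.668
4 2.560 8.029 60.626
5 1.946 4.637 68.195
final: 68.195 7.246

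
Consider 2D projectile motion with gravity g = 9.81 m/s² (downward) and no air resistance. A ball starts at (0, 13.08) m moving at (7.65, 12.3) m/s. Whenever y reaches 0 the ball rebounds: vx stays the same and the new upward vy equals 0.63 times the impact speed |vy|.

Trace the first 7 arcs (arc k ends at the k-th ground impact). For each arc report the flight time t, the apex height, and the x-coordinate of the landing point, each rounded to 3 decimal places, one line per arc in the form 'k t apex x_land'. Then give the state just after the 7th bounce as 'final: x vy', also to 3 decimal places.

1 3.313 20.791 25.342
2 2.594 8.252 45.187
3 1.634 3.275 57.689
4 1.030 1.300 65.565
5 0.649 0.516 70.528
6 0.409 0.205 73.654
7 0.257 0.081 75.623
final: 75.623 0.796

Arc 1: start y=13.080, vy=12.300 → t=3.313, apex=20.791, x_land=25.342, impact vy=-20.197
  bounce: vy ← 0.63·20.197 = 12.724
Arc 2: start y=0.000, vy=12.724 → t=2.594, apex=8.252, x_land=45.187, impact vy=-12.724
  bounce: vy ← 0.63·12.724 = 8.016
Arc 3: start y=0.000, vy=8.016 → t=1.634, apex=3.275, x_land=57.689, impact vy=-8.016
  bounce: vy ← 0.63·8.016 = 5.050
Arc 4: start y=0.000, vy=5.050 → t=1.030, apex=1.300, x_land=65.565, impact vy=-5.050
  bounce: vy ← 0.63·5.050 = 3.182
Arc 5: start y=0.000, vy=3.182 → t=0.649, apex=0.516, x_land=70.528, impact vy=-3.182
  bounce: vy ← 0.63·3.182 = 2.004
Arc 6: start y=0.000, vy=2.004 → t=0.409, apex=0.205, x_land=73.654, impact vy=-2.004
  bounce: vy ← 0.63·2.004 = 1.263
Arc 7: start y=0.000, vy=1.263 → t=0.257, apex=0.081, x_land=75.623, impact vy=-1.263
  bounce: vy ← 0.63·1.263 = 0.796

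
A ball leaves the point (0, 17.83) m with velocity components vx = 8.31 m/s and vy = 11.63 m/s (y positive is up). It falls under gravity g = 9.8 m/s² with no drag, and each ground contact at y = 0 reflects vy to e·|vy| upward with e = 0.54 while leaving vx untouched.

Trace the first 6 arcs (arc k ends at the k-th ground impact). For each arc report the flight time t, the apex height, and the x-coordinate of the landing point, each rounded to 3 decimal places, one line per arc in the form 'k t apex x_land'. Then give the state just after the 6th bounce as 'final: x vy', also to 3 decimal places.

1 3.433 24.731 28.531
2 2.426 7.212 48.693
3 1.310 2.103 59.581
4 0.708 0.613 65.461
5 0.382 0.179 68.636
6 0.206 0.052 70.350
final: 70.350 0.546

Arc 1: start y=17.830, vy=11.630 → t=3.433, apex=24.731, x_land=28.531, impact vy=-22.016
  bounce: vy ← 0.54·22.016 = 11.889
Arc 2: start y=0.000, vy=11.889 → t=2.426, apex=7.212, x_land=48.693, impact vy=-11.889
  bounce: vy ← 0.54·11.889 = 6.420
Arc 3: start y=0.000, vy=6.420 → t=1.310, apex=2.103, x_land=59.581, impact vy=-6.420
  bounce: vy ← 0.54·6.420 = 3.467
Arc 4: start y=0.000, vy=3.467 → t=0.708, apex=0.613, x_land=65.461, impact vy=-3.467
  bounce: vy ← 0.54·3.467 = 1.872
Arc 5: start y=0.000, vy=1.872 → t=0.382, apex=0.179, x_land=68.636, impact vy=-1.872
  bounce: vy ← 0.54·1.872 = 1.011
Arc 6: start y=0.000, vy=1.011 → t=0.206, apex=0.052, x_land=70.350, impact vy=-1.011
  bounce: vy ← 0.54·1.011 = 0.546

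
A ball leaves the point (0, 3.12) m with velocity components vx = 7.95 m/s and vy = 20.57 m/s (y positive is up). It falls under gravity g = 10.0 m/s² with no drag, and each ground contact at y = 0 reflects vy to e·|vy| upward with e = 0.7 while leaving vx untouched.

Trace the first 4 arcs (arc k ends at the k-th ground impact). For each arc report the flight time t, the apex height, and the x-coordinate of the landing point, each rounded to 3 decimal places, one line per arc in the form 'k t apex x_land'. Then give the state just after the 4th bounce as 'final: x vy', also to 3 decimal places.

1 4.260 24.276 33.871
2 3.085 11.895 58.395
3 2.159 5.829 75.562
4 1.512 2.856 87.579
final: 87.579 5.291

Arc 1: start y=3.120, vy=20.570 → t=4.260, apex=24.276, x_land=33.871, impact vy=-22.035
  bounce: vy ← 0.7·22.035 = 15.424
Arc 2: start y=0.000, vy=15.424 → t=3.085, apex=11.895, x_land=58.395, impact vy=-15.424
  bounce: vy ← 0.7·15.424 = 10.797
Arc 3: start y=0.000, vy=10.797 → t=2.159, apex=5.829, x_land=75.562, impact vy=-10.797
  bounce: vy ← 0.7·10.797 = 7.558
Arc 4: start y=0.000, vy=7.558 → t=1.512, apex=2.856, x_land=87.579, impact vy=-7.558
  bounce: vy ← 0.7·7.558 = 5.291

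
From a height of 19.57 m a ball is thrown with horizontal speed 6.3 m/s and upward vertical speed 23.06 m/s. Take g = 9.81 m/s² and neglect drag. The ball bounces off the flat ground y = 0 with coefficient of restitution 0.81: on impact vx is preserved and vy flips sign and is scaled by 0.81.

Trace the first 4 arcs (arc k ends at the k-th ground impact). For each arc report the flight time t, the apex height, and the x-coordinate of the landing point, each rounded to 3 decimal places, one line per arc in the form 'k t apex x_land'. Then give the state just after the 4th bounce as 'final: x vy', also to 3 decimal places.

1 5.435 46.673 34.243
2 4.997 30.622 65.725
3 4.048 20.091 91.226
4 3.279 13.182 111.882
final: 111.882 13.026

Arc 1: start y=19.570, vy=23.060 → t=5.435, apex=46.673, x_land=34.243, impact vy=-30.261
  bounce: vy ← 0.81·30.261 = 24.511
Arc 2: start y=0.000, vy=24.511 → t=4.997, apex=30.622, x_land=65.725, impact vy=-24.511
  bounce: vy ← 0.81·24.511 = 19.854
Arc 3: start y=0.000, vy=19.854 → t=4.048, apex=20.091, x_land=91.226, impact vy=-19.854
  bounce: vy ← 0.81·19.854 = 16.082
Arc 4: start y=0.000, vy=16.082 → t=3.279, apex=13.182, x_land=111.882, impact vy=-16.082
  bounce: vy ← 0.81·16.082 = 13.026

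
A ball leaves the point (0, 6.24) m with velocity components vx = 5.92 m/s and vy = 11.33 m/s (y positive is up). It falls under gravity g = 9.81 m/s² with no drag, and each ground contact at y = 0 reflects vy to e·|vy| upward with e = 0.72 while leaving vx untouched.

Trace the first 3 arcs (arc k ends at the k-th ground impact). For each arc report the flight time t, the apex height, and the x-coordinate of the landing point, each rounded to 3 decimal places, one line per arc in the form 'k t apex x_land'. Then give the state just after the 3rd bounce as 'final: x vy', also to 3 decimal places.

1 2.769 12.783 16.394
2 2.325 6.627 30.156
3 1.674 3.435 40.065
final: 40.065 5.911

Arc 1: start y=6.240, vy=11.330 → t=2.769, apex=12.783, x_land=16.394, impact vy=-15.837
  bounce: vy ← 0.72·15.837 = 11.402
Arc 2: start y=0.000, vy=11.402 → t=2.325, apex=6.627, x_land=30.156, impact vy=-11.402
  bounce: vy ← 0.72·11.402 = 8.210
Arc 3: start y=0.000, vy=8.210 → t=1.674, apex=3.435, x_land=40.065, impact vy=-8.210
  bounce: vy ← 0.72·8.210 = 5.911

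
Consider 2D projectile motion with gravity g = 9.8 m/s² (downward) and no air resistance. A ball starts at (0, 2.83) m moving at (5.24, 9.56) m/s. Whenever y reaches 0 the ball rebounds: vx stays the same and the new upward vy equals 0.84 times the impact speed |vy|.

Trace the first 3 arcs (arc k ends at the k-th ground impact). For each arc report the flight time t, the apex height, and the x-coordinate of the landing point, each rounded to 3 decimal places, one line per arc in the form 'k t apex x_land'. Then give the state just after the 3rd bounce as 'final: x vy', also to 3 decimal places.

Arc 1: start y=2.830, vy=9.560 → t=2.212, apex=7.493, x_land=11.591, impact vy=-12.119
  bounce: vy ← 0.84·12.119 = 10.180
Arc 2: start y=0.000, vy=10.180 → t=2.077, apex=5.287, x_land=22.477, impact vy=-10.180
  bounce: vy ← 0.84·10.180 = 8.551
Arc 3: start y=0.000, vy=8.551 → t=1.745, apex=3.731, x_land=31.622, impact vy=-8.551
  bounce: vy ← 0.84·8.551 = 7.183

1 2.212 7.493 11.591
2 2.077 5.287 22.477
3 1.745 3.731 31.622
final: 31.622 7.183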